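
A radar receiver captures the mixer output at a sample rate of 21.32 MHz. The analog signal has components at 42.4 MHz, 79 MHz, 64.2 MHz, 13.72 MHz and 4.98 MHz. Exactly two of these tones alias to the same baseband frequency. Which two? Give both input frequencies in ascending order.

fs/2 = 10.66 MHz.
42.4 MHz mod fs = 21.08 MHz.
21.08 MHz > fs/2 = 10.66 MHz, folds to fs − 21.08 MHz = 0.24 MHz.
79 MHz mod fs = 15.04 MHz.
15.04 MHz > fs/2 = 10.66 MHz, folds to fs − 15.04 MHz = 6.28 MHz.
64.2 MHz mod fs = 0.24 MHz.
0.24 MHz ≤ fs/2 = 10.66 MHz, appears at 0.24 MHz.
13.72 MHz > fs/2 = 10.66 MHz, folds to fs − 13.72 MHz = 7.6 MHz.
4.98 MHz ≤ fs/2 = 10.66 MHz, passes unchanged.
42.4 MHz and 64.2 MHz both map to 0.24 MHz.

42.4 MHz, 64.2 MHz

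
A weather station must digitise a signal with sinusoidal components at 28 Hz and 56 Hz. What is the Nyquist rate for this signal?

112 Hz

Highest-frequency component: 56 Hz.
Nyquist rate = 2 × 56 Hz = 112 Hz.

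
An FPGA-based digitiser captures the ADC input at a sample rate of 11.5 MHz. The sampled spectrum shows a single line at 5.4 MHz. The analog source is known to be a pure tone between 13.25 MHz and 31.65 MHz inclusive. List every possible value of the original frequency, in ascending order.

16.9 MHz, 17.6 MHz, 28.4 MHz, 29.1 MHz

Frequencies that alias to 5.4 MHz are k·fs ± 5.4 MHz for integer k ≥ 0.
k=0: 5.4 MHz.
k=1: 6.1 MHz, 16.9 MHz.
k=2: 17.6 MHz, 28.4 MHz.
k=3: 29.1 MHz, 39.9 MHz.
k=4: 40.6 MHz, 51.4 MHz.
Within [13.25 MHz, 31.65 MHz]: 16.9 MHz, 17.6 MHz, 28.4 MHz, 29.1 MHz.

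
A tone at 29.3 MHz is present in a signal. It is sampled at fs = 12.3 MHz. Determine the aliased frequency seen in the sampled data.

4.7 MHz

29.3 MHz mod fs = 4.7 MHz.
4.7 MHz ≤ fs/2 = 6.15 MHz, appears at 4.7 MHz.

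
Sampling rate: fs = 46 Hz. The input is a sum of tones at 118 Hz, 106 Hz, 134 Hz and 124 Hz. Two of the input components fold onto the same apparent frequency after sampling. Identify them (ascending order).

fs/2 = 23 Hz.
118 Hz mod fs = 26 Hz.
26 Hz > fs/2 = 23 Hz, folds to fs − 26 Hz = 20 Hz.
106 Hz mod fs = 14 Hz.
14 Hz ≤ fs/2 = 23 Hz, appears at 14 Hz.
134 Hz mod fs = 42 Hz.
42 Hz > fs/2 = 23 Hz, folds to fs − 42 Hz = 4 Hz.
124 Hz mod fs = 32 Hz.
32 Hz > fs/2 = 23 Hz, folds to fs − 32 Hz = 14 Hz.
106 Hz and 124 Hz both map to 14 Hz.

106 Hz, 124 Hz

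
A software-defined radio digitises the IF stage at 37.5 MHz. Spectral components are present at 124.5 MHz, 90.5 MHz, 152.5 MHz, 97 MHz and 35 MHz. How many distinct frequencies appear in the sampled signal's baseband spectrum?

3

fs/2 = 18.75 MHz.
124.5 MHz mod fs = 12 MHz.
12 MHz ≤ fs/2 = 18.75 MHz, appears at 12 MHz.
90.5 MHz mod fs = 15.5 MHz.
15.5 MHz ≤ fs/2 = 18.75 MHz, appears at 15.5 MHz.
152.5 MHz mod fs = 2.5 MHz.
2.5 MHz ≤ fs/2 = 18.75 MHz, appears at 2.5 MHz.
97 MHz mod fs = 22 MHz.
22 MHz > fs/2 = 18.75 MHz, folds to fs − 22 MHz = 15.5 MHz.
35 MHz > fs/2 = 18.75 MHz, folds to fs − 35 MHz = 2.5 MHz.
Distinct values: {2.5 MHz, 12 MHz, 15.5 MHz} → 3.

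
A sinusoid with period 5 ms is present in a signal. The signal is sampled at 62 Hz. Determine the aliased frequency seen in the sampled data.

14 Hz

T = 5 ms → f = 1/T = 200 Hz.
200 Hz mod fs = 14 Hz.
14 Hz ≤ fs/2 = 31 Hz, appears at 14 Hz.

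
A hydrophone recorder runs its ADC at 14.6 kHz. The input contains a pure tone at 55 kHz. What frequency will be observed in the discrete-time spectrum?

3.4 kHz

55 kHz mod fs = 11.2 kHz.
11.2 kHz > fs/2 = 7.3 kHz, folds to fs − 11.2 kHz = 3.4 kHz.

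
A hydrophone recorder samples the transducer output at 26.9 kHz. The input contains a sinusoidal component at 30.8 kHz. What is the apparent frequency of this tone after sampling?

3.9 kHz

30.8 kHz mod fs = 3.9 kHz.
3.9 kHz ≤ fs/2 = 13.45 kHz, appears at 3.9 kHz.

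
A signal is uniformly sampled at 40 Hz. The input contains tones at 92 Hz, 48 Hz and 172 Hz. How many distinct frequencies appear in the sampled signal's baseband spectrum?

fs/2 = 20 Hz.
92 Hz mod fs = 12 Hz.
12 Hz ≤ fs/2 = 20 Hz, appears at 12 Hz.
48 Hz mod fs = 8 Hz.
8 Hz ≤ fs/2 = 20 Hz, appears at 8 Hz.
172 Hz mod fs = 12 Hz.
12 Hz ≤ fs/2 = 20 Hz, appears at 12 Hz.
Distinct values: {8 Hz, 12 Hz} → 2.

2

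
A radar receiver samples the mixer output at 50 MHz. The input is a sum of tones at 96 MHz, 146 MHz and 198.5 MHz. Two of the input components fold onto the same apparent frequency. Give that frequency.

fs/2 = 25 MHz.
96 MHz mod fs = 46 MHz.
46 MHz > fs/2 = 25 MHz, folds to fs − 46 MHz = 4 MHz.
146 MHz mod fs = 46 MHz.
46 MHz > fs/2 = 25 MHz, folds to fs − 46 MHz = 4 MHz.
198.5 MHz mod fs = 48.5 MHz.
48.5 MHz > fs/2 = 25 MHz, folds to fs − 48.5 MHz = 1.5 MHz.
96 MHz and 146 MHz both map to 4 MHz.

4 MHz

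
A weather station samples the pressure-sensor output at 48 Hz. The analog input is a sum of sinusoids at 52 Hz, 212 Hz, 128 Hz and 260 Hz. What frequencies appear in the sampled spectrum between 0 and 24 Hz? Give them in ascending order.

fs/2 = 24 Hz.
52 Hz mod fs = 4 Hz.
4 Hz ≤ fs/2 = 24 Hz, appears at 4 Hz.
212 Hz mod fs = 20 Hz.
20 Hz ≤ fs/2 = 24 Hz, appears at 20 Hz.
128 Hz mod fs = 32 Hz.
32 Hz > fs/2 = 24 Hz, folds to fs − 32 Hz = 16 Hz.
260 Hz mod fs = 20 Hz.
20 Hz ≤ fs/2 = 24 Hz, appears at 20 Hz.
Distinct values: {4 Hz, 16 Hz, 20 Hz}.

4 Hz, 16 Hz, 20 Hz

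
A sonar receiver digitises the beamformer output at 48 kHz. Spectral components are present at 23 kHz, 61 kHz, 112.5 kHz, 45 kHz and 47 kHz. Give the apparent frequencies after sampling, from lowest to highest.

fs/2 = 24 kHz.
23 kHz ≤ fs/2 = 24 kHz, passes unchanged.
61 kHz mod fs = 13 kHz.
13 kHz ≤ fs/2 = 24 kHz, appears at 13 kHz.
112.5 kHz mod fs = 16.5 kHz.
16.5 kHz ≤ fs/2 = 24 kHz, appears at 16.5 kHz.
45 kHz > fs/2 = 24 kHz, folds to fs − 45 kHz = 3 kHz.
47 kHz > fs/2 = 24 kHz, folds to fs − 47 kHz = 1 kHz.
Distinct values: {1 kHz, 3 kHz, 13 kHz, 16.5 kHz, 23 kHz}.

1 kHz, 3 kHz, 13 kHz, 16.5 kHz, 23 kHz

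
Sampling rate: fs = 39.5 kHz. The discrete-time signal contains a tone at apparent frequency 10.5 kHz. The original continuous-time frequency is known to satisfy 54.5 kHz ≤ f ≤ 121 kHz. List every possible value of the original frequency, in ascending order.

68.5 kHz, 89.5 kHz, 108 kHz

Frequencies that alias to 10.5 kHz are k·fs ± 10.5 kHz for integer k ≥ 0.
k=0: 10.5 kHz.
k=1: 29 kHz, 50 kHz.
k=2: 68.5 kHz, 89.5 kHz.
k=3: 108 kHz, 129 kHz.
k=4: 147.5 kHz, 168.5 kHz.
Within [54.5 kHz, 121 kHz]: 68.5 kHz, 89.5 kHz, 108 kHz.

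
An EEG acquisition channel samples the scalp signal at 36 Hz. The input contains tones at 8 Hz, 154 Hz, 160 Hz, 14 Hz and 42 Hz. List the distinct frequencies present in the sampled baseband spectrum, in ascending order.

6 Hz, 8 Hz, 10 Hz, 14 Hz, 16 Hz

fs/2 = 18 Hz.
8 Hz ≤ fs/2 = 18 Hz, passes unchanged.
154 Hz mod fs = 10 Hz.
10 Hz ≤ fs/2 = 18 Hz, appears at 10 Hz.
160 Hz mod fs = 16 Hz.
16 Hz ≤ fs/2 = 18 Hz, appears at 16 Hz.
14 Hz ≤ fs/2 = 18 Hz, passes unchanged.
42 Hz mod fs = 6 Hz.
6 Hz ≤ fs/2 = 18 Hz, appears at 6 Hz.
Distinct values: {6 Hz, 8 Hz, 10 Hz, 14 Hz, 16 Hz}.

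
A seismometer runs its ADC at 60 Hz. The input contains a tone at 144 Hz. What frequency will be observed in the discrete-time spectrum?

24 Hz

144 Hz mod fs = 24 Hz.
24 Hz ≤ fs/2 = 30 Hz, appears at 24 Hz.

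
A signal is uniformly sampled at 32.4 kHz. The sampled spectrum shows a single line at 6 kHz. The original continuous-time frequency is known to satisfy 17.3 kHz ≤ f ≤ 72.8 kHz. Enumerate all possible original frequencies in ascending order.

26.4 kHz, 38.4 kHz, 58.8 kHz, 70.8 kHz

Frequencies that alias to 6 kHz are k·fs ± 6 kHz for integer k ≥ 0.
k=0: 6 kHz.
k=1: 26.4 kHz, 38.4 kHz.
k=2: 58.8 kHz, 70.8 kHz.
k=3: 91.2 kHz, 103.2 kHz.
Within [17.3 kHz, 72.8 kHz]: 26.4 kHz, 38.4 kHz, 58.8 kHz, 70.8 kHz.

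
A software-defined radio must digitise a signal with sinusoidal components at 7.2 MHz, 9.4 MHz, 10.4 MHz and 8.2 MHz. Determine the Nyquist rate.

20.8 MHz

Highest-frequency component: 10.4 MHz.
Nyquist rate = 2 × 10.4 MHz = 20.8 MHz.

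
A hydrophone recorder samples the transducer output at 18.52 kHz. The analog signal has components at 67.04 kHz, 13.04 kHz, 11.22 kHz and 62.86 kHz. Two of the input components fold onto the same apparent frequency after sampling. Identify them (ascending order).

fs/2 = 9.26 kHz.
67.04 kHz mod fs = 11.48 kHz.
11.48 kHz > fs/2 = 9.26 kHz, folds to fs − 11.48 kHz = 7.04 kHz.
13.04 kHz > fs/2 = 9.26 kHz, folds to fs − 13.04 kHz = 5.48 kHz.
11.22 kHz > fs/2 = 9.26 kHz, folds to fs − 11.22 kHz = 7.3 kHz.
62.86 kHz mod fs = 7.3 kHz.
7.3 kHz ≤ fs/2 = 9.26 kHz, appears at 7.3 kHz.
11.22 kHz and 62.86 kHz both map to 7.3 kHz.

11.22 kHz, 62.86 kHz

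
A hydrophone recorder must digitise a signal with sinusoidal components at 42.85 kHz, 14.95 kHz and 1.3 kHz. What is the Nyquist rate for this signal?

Highest-frequency component: 42.85 kHz.
Nyquist rate = 2 × 42.85 kHz = 85.7 kHz.

85.7 kHz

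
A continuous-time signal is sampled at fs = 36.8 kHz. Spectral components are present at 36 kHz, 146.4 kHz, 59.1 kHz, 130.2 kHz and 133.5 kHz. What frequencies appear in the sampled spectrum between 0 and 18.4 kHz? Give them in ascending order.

fs/2 = 18.4 kHz.
36 kHz > fs/2 = 18.4 kHz, folds to fs − 36 kHz = 0.8 kHz.
146.4 kHz mod fs = 36 kHz.
36 kHz > fs/2 = 18.4 kHz, folds to fs − 36 kHz = 0.8 kHz.
59.1 kHz mod fs = 22.3 kHz.
22.3 kHz > fs/2 = 18.4 kHz, folds to fs − 22.3 kHz = 14.5 kHz.
130.2 kHz mod fs = 19.8 kHz.
19.8 kHz > fs/2 = 18.4 kHz, folds to fs − 19.8 kHz = 17 kHz.
133.5 kHz mod fs = 23.1 kHz.
23.1 kHz > fs/2 = 18.4 kHz, folds to fs − 23.1 kHz = 13.7 kHz.
Distinct values: {0.8 kHz, 13.7 kHz, 14.5 kHz, 17 kHz}.

0.8 kHz, 13.7 kHz, 14.5 kHz, 17 kHz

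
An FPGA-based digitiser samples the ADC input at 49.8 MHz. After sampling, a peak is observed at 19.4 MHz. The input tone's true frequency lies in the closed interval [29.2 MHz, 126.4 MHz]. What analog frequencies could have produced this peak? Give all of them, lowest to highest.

Frequencies that alias to 19.4 MHz are k·fs ± 19.4 MHz for integer k ≥ 0.
k=0: 19.4 MHz.
k=1: 30.4 MHz, 69.2 MHz.
k=2: 80.2 MHz, 119 MHz.
k=3: 130 MHz, 168.8 MHz.
Within [29.2 MHz, 126.4 MHz]: 30.4 MHz, 69.2 MHz, 80.2 MHz, 119 MHz.

30.4 MHz, 69.2 MHz, 80.2 MHz, 119 MHz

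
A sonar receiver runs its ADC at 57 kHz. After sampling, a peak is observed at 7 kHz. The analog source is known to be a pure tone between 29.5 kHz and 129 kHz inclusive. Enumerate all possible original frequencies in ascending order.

Frequencies that alias to 7 kHz are k·fs ± 7 kHz for integer k ≥ 0.
k=0: 7 kHz.
k=1: 50 kHz, 64 kHz.
k=2: 107 kHz, 121 kHz.
k=3: 164 kHz, 178 kHz.
Within [29.5 kHz, 129 kHz]: 50 kHz, 64 kHz, 107 kHz, 121 kHz.

50 kHz, 64 kHz, 107 kHz, 121 kHz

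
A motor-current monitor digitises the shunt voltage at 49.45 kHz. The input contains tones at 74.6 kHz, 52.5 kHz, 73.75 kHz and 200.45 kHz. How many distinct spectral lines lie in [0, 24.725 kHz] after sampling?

3

fs/2 = 24.725 kHz.
74.6 kHz mod fs = 25.15 kHz.
25.15 kHz > fs/2 = 24.725 kHz, folds to fs − 25.15 kHz = 24.3 kHz.
52.5 kHz mod fs = 3.05 kHz.
3.05 kHz ≤ fs/2 = 24.725 kHz, appears at 3.05 kHz.
73.75 kHz mod fs = 24.3 kHz.
24.3 kHz ≤ fs/2 = 24.725 kHz, appears at 24.3 kHz.
200.45 kHz mod fs = 2.65 kHz.
2.65 kHz ≤ fs/2 = 24.725 kHz, appears at 2.65 kHz.
Distinct values: {2.65 kHz, 3.05 kHz, 24.3 kHz} → 3.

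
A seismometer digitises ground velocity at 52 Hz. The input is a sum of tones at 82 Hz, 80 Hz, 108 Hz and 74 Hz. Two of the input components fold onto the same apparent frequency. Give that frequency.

22 Hz

fs/2 = 26 Hz.
82 Hz mod fs = 30 Hz.
30 Hz > fs/2 = 26 Hz, folds to fs − 30 Hz = 22 Hz.
80 Hz mod fs = 28 Hz.
28 Hz > fs/2 = 26 Hz, folds to fs − 28 Hz = 24 Hz.
108 Hz mod fs = 4 Hz.
4 Hz ≤ fs/2 = 26 Hz, appears at 4 Hz.
74 Hz mod fs = 22 Hz.
22 Hz ≤ fs/2 = 26 Hz, appears at 22 Hz.
74 Hz and 82 Hz both map to 22 Hz.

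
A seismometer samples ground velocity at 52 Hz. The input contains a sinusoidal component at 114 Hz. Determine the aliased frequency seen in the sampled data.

114 Hz mod fs = 10 Hz.
10 Hz ≤ fs/2 = 26 Hz, appears at 10 Hz.

10 Hz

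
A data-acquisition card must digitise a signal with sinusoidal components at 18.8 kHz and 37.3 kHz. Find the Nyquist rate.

Highest-frequency component: 37.3 kHz.
Nyquist rate = 2 × 37.3 kHz = 74.6 kHz.

74.6 kHz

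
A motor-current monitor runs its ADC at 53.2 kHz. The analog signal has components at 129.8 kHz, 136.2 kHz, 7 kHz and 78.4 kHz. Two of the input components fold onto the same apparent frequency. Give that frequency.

23.4 kHz

fs/2 = 26.6 kHz.
129.8 kHz mod fs = 23.4 kHz.
23.4 kHz ≤ fs/2 = 26.6 kHz, appears at 23.4 kHz.
136.2 kHz mod fs = 29.8 kHz.
29.8 kHz > fs/2 = 26.6 kHz, folds to fs − 29.8 kHz = 23.4 kHz.
7 kHz ≤ fs/2 = 26.6 kHz, passes unchanged.
78.4 kHz mod fs = 25.2 kHz.
25.2 kHz ≤ fs/2 = 26.6 kHz, appears at 25.2 kHz.
129.8 kHz and 136.2 kHz both map to 23.4 kHz.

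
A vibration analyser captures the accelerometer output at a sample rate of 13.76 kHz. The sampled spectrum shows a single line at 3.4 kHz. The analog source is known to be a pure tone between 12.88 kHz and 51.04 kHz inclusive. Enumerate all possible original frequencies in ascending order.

17.16 kHz, 24.12 kHz, 30.92 kHz, 37.88 kHz, 44.68 kHz

Frequencies that alias to 3.4 kHz are k·fs ± 3.4 kHz for integer k ≥ 0.
k=0: 3.4 kHz.
k=1: 10.36 kHz, 17.16 kHz.
k=2: 24.12 kHz, 30.92 kHz.
k=3: 37.88 kHz, 44.68 kHz.
k=4: 51.64 kHz, 58.44 kHz.
Within [12.88 kHz, 51.04 kHz]: 17.16 kHz, 24.12 kHz, 30.92 kHz, 37.88 kHz, 44.68 kHz.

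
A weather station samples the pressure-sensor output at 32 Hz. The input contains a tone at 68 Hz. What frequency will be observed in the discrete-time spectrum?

68 Hz mod fs = 4 Hz.
4 Hz ≤ fs/2 = 16 Hz, appears at 4 Hz.

4 Hz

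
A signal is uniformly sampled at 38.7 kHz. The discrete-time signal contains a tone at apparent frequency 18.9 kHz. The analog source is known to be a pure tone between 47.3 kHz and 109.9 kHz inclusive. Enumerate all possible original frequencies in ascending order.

Frequencies that alias to 18.9 kHz are k·fs ± 18.9 kHz for integer k ≥ 0.
k=0: 18.9 kHz.
k=1: 19.8 kHz, 57.6 kHz.
k=2: 58.5 kHz, 96.3 kHz.
k=3: 97.2 kHz, 135 kHz.
k=4: 135.9 kHz, 173.7 kHz.
Within [47.3 kHz, 109.9 kHz]: 57.6 kHz, 58.5 kHz, 96.3 kHz, 97.2 kHz.

57.6 kHz, 58.5 kHz, 96.3 kHz, 97.2 kHz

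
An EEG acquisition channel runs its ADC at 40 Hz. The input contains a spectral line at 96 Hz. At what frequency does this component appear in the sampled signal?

96 Hz mod fs = 16 Hz.
16 Hz ≤ fs/2 = 20 Hz, appears at 16 Hz.

16 Hz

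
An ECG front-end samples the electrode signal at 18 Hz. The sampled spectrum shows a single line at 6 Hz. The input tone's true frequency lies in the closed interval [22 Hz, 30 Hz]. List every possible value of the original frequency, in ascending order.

24 Hz, 30 Hz

Frequencies that alias to 6 Hz are k·fs ± 6 Hz for integer k ≥ 0.
k=0: 6 Hz.
k=1: 12 Hz, 24 Hz.
k=2: 30 Hz, 42 Hz.
k=3: 48 Hz, 60 Hz.
Within [22 Hz, 30 Hz]: 24 Hz, 30 Hz.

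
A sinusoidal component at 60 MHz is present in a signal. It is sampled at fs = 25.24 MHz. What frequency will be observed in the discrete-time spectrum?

9.52 MHz

60 MHz mod fs = 9.52 MHz.
9.52 MHz ≤ fs/2 = 12.62 MHz, appears at 9.52 MHz.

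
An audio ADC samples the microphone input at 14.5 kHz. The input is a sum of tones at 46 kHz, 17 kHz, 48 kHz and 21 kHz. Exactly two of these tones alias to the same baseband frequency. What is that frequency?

2.5 kHz

fs/2 = 7.25 kHz.
46 kHz mod fs = 2.5 kHz.
2.5 kHz ≤ fs/2 = 7.25 kHz, appears at 2.5 kHz.
17 kHz mod fs = 2.5 kHz.
2.5 kHz ≤ fs/2 = 7.25 kHz, appears at 2.5 kHz.
48 kHz mod fs = 4.5 kHz.
4.5 kHz ≤ fs/2 = 7.25 kHz, appears at 4.5 kHz.
21 kHz mod fs = 6.5 kHz.
6.5 kHz ≤ fs/2 = 7.25 kHz, appears at 6.5 kHz.
17 kHz and 46 kHz both map to 2.5 kHz.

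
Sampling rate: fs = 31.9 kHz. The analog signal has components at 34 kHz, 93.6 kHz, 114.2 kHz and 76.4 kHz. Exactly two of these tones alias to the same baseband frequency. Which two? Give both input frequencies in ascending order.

34 kHz, 93.6 kHz

fs/2 = 15.95 kHz.
34 kHz mod fs = 2.1 kHz.
2.1 kHz ≤ fs/2 = 15.95 kHz, appears at 2.1 kHz.
93.6 kHz mod fs = 29.8 kHz.
29.8 kHz > fs/2 = 15.95 kHz, folds to fs − 29.8 kHz = 2.1 kHz.
114.2 kHz mod fs = 18.5 kHz.
18.5 kHz > fs/2 = 15.95 kHz, folds to fs − 18.5 kHz = 13.4 kHz.
76.4 kHz mod fs = 12.6 kHz.
12.6 kHz ≤ fs/2 = 15.95 kHz, appears at 12.6 kHz.
34 kHz and 93.6 kHz both map to 2.1 kHz.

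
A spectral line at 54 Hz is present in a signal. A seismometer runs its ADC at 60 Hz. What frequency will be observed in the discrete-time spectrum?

54 Hz > fs/2 = 30 Hz, folds to fs − 54 Hz = 6 Hz.

6 Hz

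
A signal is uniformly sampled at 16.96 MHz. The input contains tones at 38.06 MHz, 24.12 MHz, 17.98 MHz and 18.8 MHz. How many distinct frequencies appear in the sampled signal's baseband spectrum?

fs/2 = 8.48 MHz.
38.06 MHz mod fs = 4.14 MHz.
4.14 MHz ≤ fs/2 = 8.48 MHz, appears at 4.14 MHz.
24.12 MHz mod fs = 7.16 MHz.
7.16 MHz ≤ fs/2 = 8.48 MHz, appears at 7.16 MHz.
17.98 MHz mod fs = 1.02 MHz.
1.02 MHz ≤ fs/2 = 8.48 MHz, appears at 1.02 MHz.
18.8 MHz mod fs = 1.84 MHz.
1.84 MHz ≤ fs/2 = 8.48 MHz, appears at 1.84 MHz.
Distinct values: {1.02 MHz, 1.84 MHz, 4.14 MHz, 7.16 MHz} → 4.

4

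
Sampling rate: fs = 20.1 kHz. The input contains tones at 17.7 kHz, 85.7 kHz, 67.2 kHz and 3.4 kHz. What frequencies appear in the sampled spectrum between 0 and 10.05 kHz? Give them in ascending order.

2.4 kHz, 3.4 kHz, 5.3 kHz, 6.9 kHz

fs/2 = 10.05 kHz.
17.7 kHz > fs/2 = 10.05 kHz, folds to fs − 17.7 kHz = 2.4 kHz.
85.7 kHz mod fs = 5.3 kHz.
5.3 kHz ≤ fs/2 = 10.05 kHz, appears at 5.3 kHz.
67.2 kHz mod fs = 6.9 kHz.
6.9 kHz ≤ fs/2 = 10.05 kHz, appears at 6.9 kHz.
3.4 kHz ≤ fs/2 = 10.05 kHz, passes unchanged.
Distinct values: {2.4 kHz, 3.4 kHz, 5.3 kHz, 6.9 kHz}.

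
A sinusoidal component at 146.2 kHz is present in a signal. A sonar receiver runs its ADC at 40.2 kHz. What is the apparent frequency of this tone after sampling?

146.2 kHz mod fs = 25.6 kHz.
25.6 kHz > fs/2 = 20.1 kHz, folds to fs − 25.6 kHz = 14.6 kHz.

14.6 kHz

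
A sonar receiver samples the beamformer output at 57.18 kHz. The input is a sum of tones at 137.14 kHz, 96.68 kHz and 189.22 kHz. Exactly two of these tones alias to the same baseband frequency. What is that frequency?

fs/2 = 28.59 kHz.
137.14 kHz mod fs = 22.78 kHz.
22.78 kHz ≤ fs/2 = 28.59 kHz, appears at 22.78 kHz.
96.68 kHz mod fs = 39.5 kHz.
39.5 kHz > fs/2 = 28.59 kHz, folds to fs − 39.5 kHz = 17.68 kHz.
189.22 kHz mod fs = 17.68 kHz.
17.68 kHz ≤ fs/2 = 28.59 kHz, appears at 17.68 kHz.
96.68 kHz and 189.22 kHz both map to 17.68 kHz.

17.68 kHz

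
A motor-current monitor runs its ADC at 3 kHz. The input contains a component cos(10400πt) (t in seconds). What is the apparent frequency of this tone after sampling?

ω = 10400π rad/s → f = ω/(2π) = 5200 Hz = 5.2 kHz.
5.2 kHz mod fs = 2.2 kHz.
2.2 kHz > fs/2 = 1.5 kHz, folds to fs − 2.2 kHz = 0.8 kHz.

0.8 kHz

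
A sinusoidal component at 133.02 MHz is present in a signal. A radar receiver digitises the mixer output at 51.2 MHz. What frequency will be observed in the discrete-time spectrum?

133.02 MHz mod fs = 30.62 MHz.
30.62 MHz > fs/2 = 25.6 MHz, folds to fs − 30.62 MHz = 20.58 MHz.

20.58 MHz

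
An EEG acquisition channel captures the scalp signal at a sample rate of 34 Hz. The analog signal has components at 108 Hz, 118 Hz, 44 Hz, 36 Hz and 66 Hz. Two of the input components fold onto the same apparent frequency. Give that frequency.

2 Hz

fs/2 = 17 Hz.
108 Hz mod fs = 6 Hz.
6 Hz ≤ fs/2 = 17 Hz, appears at 6 Hz.
118 Hz mod fs = 16 Hz.
16 Hz ≤ fs/2 = 17 Hz, appears at 16 Hz.
44 Hz mod fs = 10 Hz.
10 Hz ≤ fs/2 = 17 Hz, appears at 10 Hz.
36 Hz mod fs = 2 Hz.
2 Hz ≤ fs/2 = 17 Hz, appears at 2 Hz.
66 Hz mod fs = 32 Hz.
32 Hz > fs/2 = 17 Hz, folds to fs − 32 Hz = 2 Hz.
36 Hz and 66 Hz both map to 2 Hz.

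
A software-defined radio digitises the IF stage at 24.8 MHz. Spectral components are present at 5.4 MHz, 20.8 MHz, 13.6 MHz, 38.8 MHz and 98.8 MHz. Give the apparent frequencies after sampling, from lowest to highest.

fs/2 = 12.4 MHz.
5.4 MHz ≤ fs/2 = 12.4 MHz, passes unchanged.
20.8 MHz > fs/2 = 12.4 MHz, folds to fs − 20.8 MHz = 4 MHz.
13.6 MHz > fs/2 = 12.4 MHz, folds to fs − 13.6 MHz = 11.2 MHz.
38.8 MHz mod fs = 14 MHz.
14 MHz > fs/2 = 12.4 MHz, folds to fs − 14 MHz = 10.8 MHz.
98.8 MHz mod fs = 24.4 MHz.
24.4 MHz > fs/2 = 12.4 MHz, folds to fs − 24.4 MHz = 0.4 MHz.
Distinct values: {0.4 MHz, 4 MHz, 5.4 MHz, 10.8 MHz, 11.2 MHz}.

0.4 MHz, 4 MHz, 5.4 MHz, 10.8 MHz, 11.2 MHz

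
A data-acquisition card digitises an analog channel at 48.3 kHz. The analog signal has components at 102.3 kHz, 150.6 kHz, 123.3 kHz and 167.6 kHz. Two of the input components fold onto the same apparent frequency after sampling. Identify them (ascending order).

fs/2 = 24.15 kHz.
102.3 kHz mod fs = 5.7 kHz.
5.7 kHz ≤ fs/2 = 24.15 kHz, appears at 5.7 kHz.
150.6 kHz mod fs = 5.7 kHz.
5.7 kHz ≤ fs/2 = 24.15 kHz, appears at 5.7 kHz.
123.3 kHz mod fs = 26.7 kHz.
26.7 kHz > fs/2 = 24.15 kHz, folds to fs − 26.7 kHz = 21.6 kHz.
167.6 kHz mod fs = 22.7 kHz.
22.7 kHz ≤ fs/2 = 24.15 kHz, appears at 22.7 kHz.
102.3 kHz and 150.6 kHz both map to 5.7 kHz.

102.3 kHz, 150.6 kHz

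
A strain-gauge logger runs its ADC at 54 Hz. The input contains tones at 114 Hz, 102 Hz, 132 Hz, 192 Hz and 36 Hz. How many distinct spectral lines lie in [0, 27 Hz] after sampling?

3

fs/2 = 27 Hz.
114 Hz mod fs = 6 Hz.
6 Hz ≤ fs/2 = 27 Hz, appears at 6 Hz.
102 Hz mod fs = 48 Hz.
48 Hz > fs/2 = 27 Hz, folds to fs − 48 Hz = 6 Hz.
132 Hz mod fs = 24 Hz.
24 Hz ≤ fs/2 = 27 Hz, appears at 24 Hz.
192 Hz mod fs = 30 Hz.
30 Hz > fs/2 = 27 Hz, folds to fs − 30 Hz = 24 Hz.
36 Hz > fs/2 = 27 Hz, folds to fs − 36 Hz = 18 Hz.
Distinct values: {6 Hz, 18 Hz, 24 Hz} → 3.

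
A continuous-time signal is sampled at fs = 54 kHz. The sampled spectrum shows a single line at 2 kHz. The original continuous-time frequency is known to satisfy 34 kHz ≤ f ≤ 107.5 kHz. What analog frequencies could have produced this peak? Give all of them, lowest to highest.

Frequencies that alias to 2 kHz are k·fs ± 2 kHz for integer k ≥ 0.
k=0: 2 kHz.
k=1: 52 kHz, 56 kHz.
k=2: 106 kHz, 110 kHz.
k=3: 160 kHz, 164 kHz.
Within [34 kHz, 107.5 kHz]: 52 kHz, 56 kHz, 106 kHz.

52 kHz, 56 kHz, 106 kHz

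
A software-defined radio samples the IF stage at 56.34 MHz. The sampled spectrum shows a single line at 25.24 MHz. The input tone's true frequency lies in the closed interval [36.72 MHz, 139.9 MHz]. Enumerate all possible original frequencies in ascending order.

Frequencies that alias to 25.24 MHz are k·fs ± 25.24 MHz for integer k ≥ 0.
k=0: 25.24 MHz.
k=1: 31.1 MHz, 81.58 MHz.
k=2: 87.44 MHz, 137.92 MHz.
k=3: 143.78 MHz, 194.26 MHz.
Within [36.72 MHz, 139.9 MHz]: 81.58 MHz, 87.44 MHz, 137.92 MHz.

81.58 MHz, 87.44 MHz, 137.92 MHz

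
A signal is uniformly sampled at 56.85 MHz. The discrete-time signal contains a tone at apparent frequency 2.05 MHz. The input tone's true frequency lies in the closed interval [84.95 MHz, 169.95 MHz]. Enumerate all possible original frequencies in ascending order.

Frequencies that alias to 2.05 MHz are k·fs ± 2.05 MHz for integer k ≥ 0.
k=0: 2.05 MHz.
k=1: 54.8 MHz, 58.9 MHz.
k=2: 111.65 MHz, 115.75 MHz.
k=3: 168.5 MHz, 172.6 MHz.
k=4: 225.35 MHz, 229.45 MHz.
Within [84.95 MHz, 169.95 MHz]: 111.65 MHz, 115.75 MHz, 168.5 MHz.

111.65 MHz, 115.75 MHz, 168.5 MHz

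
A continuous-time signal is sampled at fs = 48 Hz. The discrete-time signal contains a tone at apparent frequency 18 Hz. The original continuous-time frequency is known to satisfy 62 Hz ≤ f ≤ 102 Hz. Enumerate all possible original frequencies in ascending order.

Frequencies that alias to 18 Hz are k·fs ± 18 Hz for integer k ≥ 0.
k=0: 18 Hz.
k=1: 30 Hz, 66 Hz.
k=2: 78 Hz, 114 Hz.
k=3: 126 Hz, 162 Hz.
Within [62 Hz, 102 Hz]: 66 Hz, 78 Hz.

66 Hz, 78 Hz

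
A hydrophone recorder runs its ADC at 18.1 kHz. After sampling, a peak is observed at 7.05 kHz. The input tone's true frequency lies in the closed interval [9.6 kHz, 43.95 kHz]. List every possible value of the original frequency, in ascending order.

Frequencies that alias to 7.05 kHz are k·fs ± 7.05 kHz for integer k ≥ 0.
k=0: 7.05 kHz.
k=1: 11.05 kHz, 25.15 kHz.
k=2: 29.15 kHz, 43.25 kHz.
k=3: 47.25 kHz, 61.35 kHz.
Within [9.6 kHz, 43.95 kHz]: 11.05 kHz, 25.15 kHz, 29.15 kHz, 43.25 kHz.

11.05 kHz, 25.15 kHz, 29.15 kHz, 43.25 kHz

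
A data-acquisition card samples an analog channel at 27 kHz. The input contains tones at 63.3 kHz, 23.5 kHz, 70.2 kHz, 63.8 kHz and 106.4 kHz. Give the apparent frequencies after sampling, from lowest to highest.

1.6 kHz, 3.5 kHz, 9.3 kHz, 9.8 kHz, 10.8 kHz

fs/2 = 13.5 kHz.
63.3 kHz mod fs = 9.3 kHz.
9.3 kHz ≤ fs/2 = 13.5 kHz, appears at 9.3 kHz.
23.5 kHz > fs/2 = 13.5 kHz, folds to fs − 23.5 kHz = 3.5 kHz.
70.2 kHz mod fs = 16.2 kHz.
16.2 kHz > fs/2 = 13.5 kHz, folds to fs − 16.2 kHz = 10.8 kHz.
63.8 kHz mod fs = 9.8 kHz.
9.8 kHz ≤ fs/2 = 13.5 kHz, appears at 9.8 kHz.
106.4 kHz mod fs = 25.4 kHz.
25.4 kHz > fs/2 = 13.5 kHz, folds to fs − 25.4 kHz = 1.6 kHz.
Distinct values: {1.6 kHz, 3.5 kHz, 9.3 kHz, 9.8 kHz, 10.8 kHz}.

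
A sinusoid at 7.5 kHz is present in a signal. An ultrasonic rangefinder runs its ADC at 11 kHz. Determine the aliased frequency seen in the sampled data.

3.5 kHz

7.5 kHz > fs/2 = 5.5 kHz, folds to fs − 7.5 kHz = 3.5 kHz.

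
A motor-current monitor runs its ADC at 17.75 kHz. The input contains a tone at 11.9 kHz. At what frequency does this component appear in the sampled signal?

11.9 kHz > fs/2 = 8.875 kHz, folds to fs − 11.9 kHz = 5.85 kHz.

5.85 kHz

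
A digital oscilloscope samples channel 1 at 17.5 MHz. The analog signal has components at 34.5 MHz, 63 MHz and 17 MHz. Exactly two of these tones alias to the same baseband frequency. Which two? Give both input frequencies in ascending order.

fs/2 = 8.75 MHz.
34.5 MHz mod fs = 17 MHz.
17 MHz > fs/2 = 8.75 MHz, folds to fs − 17 MHz = 0.5 MHz.
63 MHz mod fs = 10.5 MHz.
10.5 MHz > fs/2 = 8.75 MHz, folds to fs − 10.5 MHz = 7 MHz.
17 MHz > fs/2 = 8.75 MHz, folds to fs − 17 MHz = 0.5 MHz.
17 MHz and 34.5 MHz both map to 0.5 MHz.

17 MHz, 34.5 MHz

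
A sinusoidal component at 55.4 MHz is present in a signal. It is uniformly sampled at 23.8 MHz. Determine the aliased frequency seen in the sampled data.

7.8 MHz

55.4 MHz mod fs = 7.8 MHz.
7.8 MHz ≤ fs/2 = 11.9 MHz, appears at 7.8 MHz.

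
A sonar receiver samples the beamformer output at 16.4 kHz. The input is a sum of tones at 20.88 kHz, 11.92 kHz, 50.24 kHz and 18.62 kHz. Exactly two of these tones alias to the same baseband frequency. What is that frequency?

4.48 kHz

fs/2 = 8.2 kHz.
20.88 kHz mod fs = 4.48 kHz.
4.48 kHz ≤ fs/2 = 8.2 kHz, appears at 4.48 kHz.
11.92 kHz > fs/2 = 8.2 kHz, folds to fs − 11.92 kHz = 4.48 kHz.
50.24 kHz mod fs = 1.04 kHz.
1.04 kHz ≤ fs/2 = 8.2 kHz, appears at 1.04 kHz.
18.62 kHz mod fs = 2.22 kHz.
2.22 kHz ≤ fs/2 = 8.2 kHz, appears at 2.22 kHz.
11.92 kHz and 20.88 kHz both map to 4.48 kHz.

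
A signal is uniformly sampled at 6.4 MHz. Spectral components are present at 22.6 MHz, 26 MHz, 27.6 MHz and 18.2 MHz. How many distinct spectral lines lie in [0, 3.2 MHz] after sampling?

fs/2 = 3.2 MHz.
22.6 MHz mod fs = 3.4 MHz.
3.4 MHz > fs/2 = 3.2 MHz, folds to fs − 3.4 MHz = 3 MHz.
26 MHz mod fs = 0.4 MHz.
0.4 MHz ≤ fs/2 = 3.2 MHz, appears at 0.4 MHz.
27.6 MHz mod fs = 2 MHz.
2 MHz ≤ fs/2 = 3.2 MHz, appears at 2 MHz.
18.2 MHz mod fs = 5.4 MHz.
5.4 MHz > fs/2 = 3.2 MHz, folds to fs − 5.4 MHz = 1 MHz.
Distinct values: {0.4 MHz, 1 MHz, 2 MHz, 3 MHz} → 4.

4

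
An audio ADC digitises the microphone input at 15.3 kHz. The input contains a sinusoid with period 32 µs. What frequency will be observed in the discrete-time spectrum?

T = 32 µs → f = 1/T = 31.25 kHz.
31.25 kHz mod fs = 0.65 kHz.
0.65 kHz ≤ fs/2 = 7.65 kHz, appears at 0.65 kHz.

0.65 kHz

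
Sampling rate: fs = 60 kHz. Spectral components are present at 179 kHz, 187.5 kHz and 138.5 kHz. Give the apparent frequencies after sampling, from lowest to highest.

1 kHz, 7.5 kHz, 18.5 kHz

fs/2 = 30 kHz.
179 kHz mod fs = 59 kHz.
59 kHz > fs/2 = 30 kHz, folds to fs − 59 kHz = 1 kHz.
187.5 kHz mod fs = 7.5 kHz.
7.5 kHz ≤ fs/2 = 30 kHz, appears at 7.5 kHz.
138.5 kHz mod fs = 18.5 kHz.
18.5 kHz ≤ fs/2 = 30 kHz, appears at 18.5 kHz.
Distinct values: {1 kHz, 7.5 kHz, 18.5 kHz}.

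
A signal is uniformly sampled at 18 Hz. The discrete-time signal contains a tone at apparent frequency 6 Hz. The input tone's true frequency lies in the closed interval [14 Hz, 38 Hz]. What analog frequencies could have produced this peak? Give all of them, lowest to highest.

24 Hz, 30 Hz

Frequencies that alias to 6 Hz are k·fs ± 6 Hz for integer k ≥ 0.
k=0: 6 Hz.
k=1: 12 Hz, 24 Hz.
k=2: 30 Hz, 42 Hz.
k=3: 48 Hz, 60 Hz.
Within [14 Hz, 38 Hz]: 24 Hz, 30 Hz.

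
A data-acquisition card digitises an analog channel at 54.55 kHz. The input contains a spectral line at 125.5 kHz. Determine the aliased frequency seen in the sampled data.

16.4 kHz

125.5 kHz mod fs = 16.4 kHz.
16.4 kHz ≤ fs/2 = 27.275 kHz, appears at 16.4 kHz.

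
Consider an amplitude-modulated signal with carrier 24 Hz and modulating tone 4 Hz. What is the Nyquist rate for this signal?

AM sidebands sit at fc ± fm = 20 Hz and 28 Hz.
Highest-frequency component: 28 Hz.
Nyquist rate = 2 × 28 Hz = 56 Hz.

56 Hz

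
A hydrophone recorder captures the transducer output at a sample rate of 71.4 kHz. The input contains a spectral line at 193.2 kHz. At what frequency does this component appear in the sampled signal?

21 kHz

193.2 kHz mod fs = 50.4 kHz.
50.4 kHz > fs/2 = 35.7 kHz, folds to fs − 50.4 kHz = 21 kHz.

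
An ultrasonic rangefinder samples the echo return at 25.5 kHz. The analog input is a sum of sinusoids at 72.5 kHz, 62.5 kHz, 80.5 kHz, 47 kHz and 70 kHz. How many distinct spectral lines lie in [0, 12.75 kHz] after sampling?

3

fs/2 = 12.75 kHz.
72.5 kHz mod fs = 21.5 kHz.
21.5 kHz > fs/2 = 12.75 kHz, folds to fs − 21.5 kHz = 4 kHz.
62.5 kHz mod fs = 11.5 kHz.
11.5 kHz ≤ fs/2 = 12.75 kHz, appears at 11.5 kHz.
80.5 kHz mod fs = 4 kHz.
4 kHz ≤ fs/2 = 12.75 kHz, appears at 4 kHz.
47 kHz mod fs = 21.5 kHz.
21.5 kHz > fs/2 = 12.75 kHz, folds to fs − 21.5 kHz = 4 kHz.
70 kHz mod fs = 19 kHz.
19 kHz > fs/2 = 12.75 kHz, folds to fs − 19 kHz = 6.5 kHz.
Distinct values: {4 kHz, 6.5 kHz, 11.5 kHz} → 3.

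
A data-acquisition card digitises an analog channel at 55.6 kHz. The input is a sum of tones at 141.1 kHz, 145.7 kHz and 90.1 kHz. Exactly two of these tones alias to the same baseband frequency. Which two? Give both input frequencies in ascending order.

fs/2 = 27.8 kHz.
141.1 kHz mod fs = 29.9 kHz.
29.9 kHz > fs/2 = 27.8 kHz, folds to fs − 29.9 kHz = 25.7 kHz.
145.7 kHz mod fs = 34.5 kHz.
34.5 kHz > fs/2 = 27.8 kHz, folds to fs − 34.5 kHz = 21.1 kHz.
90.1 kHz mod fs = 34.5 kHz.
34.5 kHz > fs/2 = 27.8 kHz, folds to fs − 34.5 kHz = 21.1 kHz.
90.1 kHz and 145.7 kHz both map to 21.1 kHz.

90.1 kHz, 145.7 kHz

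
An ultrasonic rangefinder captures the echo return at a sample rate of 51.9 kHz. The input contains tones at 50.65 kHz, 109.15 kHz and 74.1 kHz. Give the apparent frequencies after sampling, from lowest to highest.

fs/2 = 25.95 kHz.
50.65 kHz > fs/2 = 25.95 kHz, folds to fs − 50.65 kHz = 1.25 kHz.
109.15 kHz mod fs = 5.35 kHz.
5.35 kHz ≤ fs/2 = 25.95 kHz, appears at 5.35 kHz.
74.1 kHz mod fs = 22.2 kHz.
22.2 kHz ≤ fs/2 = 25.95 kHz, appears at 22.2 kHz.
Distinct values: {1.25 kHz, 5.35 kHz, 22.2 kHz}.

1.25 kHz, 5.35 kHz, 22.2 kHz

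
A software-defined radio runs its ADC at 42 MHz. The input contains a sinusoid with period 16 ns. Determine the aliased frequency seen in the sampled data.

20.5 MHz

T = 16 ns → f = 1/T = 62.5 MHz.
62.5 MHz mod fs = 20.5 MHz.
20.5 MHz ≤ fs/2 = 21 MHz, appears at 20.5 MHz.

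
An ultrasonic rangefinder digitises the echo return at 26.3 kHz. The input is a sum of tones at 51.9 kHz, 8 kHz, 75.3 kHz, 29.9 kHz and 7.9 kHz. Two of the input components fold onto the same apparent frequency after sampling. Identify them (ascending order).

fs/2 = 13.15 kHz.
51.9 kHz mod fs = 25.6 kHz.
25.6 kHz > fs/2 = 13.15 kHz, folds to fs − 25.6 kHz = 0.7 kHz.
8 kHz ≤ fs/2 = 13.15 kHz, passes unchanged.
75.3 kHz mod fs = 22.7 kHz.
22.7 kHz > fs/2 = 13.15 kHz, folds to fs − 22.7 kHz = 3.6 kHz.
29.9 kHz mod fs = 3.6 kHz.
3.6 kHz ≤ fs/2 = 13.15 kHz, appears at 3.6 kHz.
7.9 kHz ≤ fs/2 = 13.15 kHz, passes unchanged.
29.9 kHz and 75.3 kHz both map to 3.6 kHz.

29.9 kHz, 75.3 kHz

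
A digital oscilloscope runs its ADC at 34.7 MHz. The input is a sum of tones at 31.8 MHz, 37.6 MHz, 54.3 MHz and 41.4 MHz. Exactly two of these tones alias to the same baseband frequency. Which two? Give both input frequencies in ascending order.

31.8 MHz, 37.6 MHz

fs/2 = 17.35 MHz.
31.8 MHz > fs/2 = 17.35 MHz, folds to fs − 31.8 MHz = 2.9 MHz.
37.6 MHz mod fs = 2.9 MHz.
2.9 MHz ≤ fs/2 = 17.35 MHz, appears at 2.9 MHz.
54.3 MHz mod fs = 19.6 MHz.
19.6 MHz > fs/2 = 17.35 MHz, folds to fs − 19.6 MHz = 15.1 MHz.
41.4 MHz mod fs = 6.7 MHz.
6.7 MHz ≤ fs/2 = 17.35 MHz, appears at 6.7 MHz.
31.8 MHz and 37.6 MHz both map to 2.9 MHz.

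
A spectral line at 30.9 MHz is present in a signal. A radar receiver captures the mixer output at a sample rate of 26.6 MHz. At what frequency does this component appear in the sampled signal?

30.9 MHz mod fs = 4.3 MHz.
4.3 MHz ≤ fs/2 = 13.3 MHz, appears at 4.3 MHz.

4.3 MHz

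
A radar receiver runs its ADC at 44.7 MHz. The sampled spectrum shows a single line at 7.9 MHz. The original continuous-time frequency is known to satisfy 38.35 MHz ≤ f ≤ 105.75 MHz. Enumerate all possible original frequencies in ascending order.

52.6 MHz, 81.5 MHz, 97.3 MHz

Frequencies that alias to 7.9 MHz are k·fs ± 7.9 MHz for integer k ≥ 0.
k=0: 7.9 MHz.
k=1: 36.8 MHz, 52.6 MHz.
k=2: 81.5 MHz, 97.3 MHz.
k=3: 126.2 MHz, 142 MHz.
Within [38.35 MHz, 105.75 MHz]: 52.6 MHz, 81.5 MHz, 97.3 MHz.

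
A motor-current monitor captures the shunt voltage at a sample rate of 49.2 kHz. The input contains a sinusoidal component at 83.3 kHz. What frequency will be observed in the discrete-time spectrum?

83.3 kHz mod fs = 34.1 kHz.
34.1 kHz > fs/2 = 24.6 kHz, folds to fs − 34.1 kHz = 15.1 kHz.

15.1 kHz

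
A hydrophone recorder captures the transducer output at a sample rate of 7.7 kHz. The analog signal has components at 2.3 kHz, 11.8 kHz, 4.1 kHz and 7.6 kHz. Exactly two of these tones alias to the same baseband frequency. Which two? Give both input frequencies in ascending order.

4.1 kHz, 11.8 kHz

fs/2 = 3.85 kHz.
2.3 kHz ≤ fs/2 = 3.85 kHz, passes unchanged.
11.8 kHz mod fs = 4.1 kHz.
4.1 kHz > fs/2 = 3.85 kHz, folds to fs − 4.1 kHz = 3.6 kHz.
4.1 kHz > fs/2 = 3.85 kHz, folds to fs − 4.1 kHz = 3.6 kHz.
7.6 kHz > fs/2 = 3.85 kHz, folds to fs − 7.6 kHz = 0.1 kHz.
4.1 kHz and 11.8 kHz both map to 3.6 kHz.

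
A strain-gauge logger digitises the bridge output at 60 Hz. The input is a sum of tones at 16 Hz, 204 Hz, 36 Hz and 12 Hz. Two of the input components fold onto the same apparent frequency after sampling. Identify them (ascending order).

fs/2 = 30 Hz.
16 Hz ≤ fs/2 = 30 Hz, passes unchanged.
204 Hz mod fs = 24 Hz.
24 Hz ≤ fs/2 = 30 Hz, appears at 24 Hz.
36 Hz > fs/2 = 30 Hz, folds to fs − 36 Hz = 24 Hz.
12 Hz ≤ fs/2 = 30 Hz, passes unchanged.
36 Hz and 204 Hz both map to 24 Hz.

36 Hz, 204 Hz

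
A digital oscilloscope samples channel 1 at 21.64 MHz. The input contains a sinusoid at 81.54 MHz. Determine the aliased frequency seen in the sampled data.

5.02 MHz

81.54 MHz mod fs = 16.62 MHz.
16.62 MHz > fs/2 = 10.82 MHz, folds to fs − 16.62 MHz = 5.02 MHz.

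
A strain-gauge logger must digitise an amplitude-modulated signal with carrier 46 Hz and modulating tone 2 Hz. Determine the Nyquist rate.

96 Hz

AM sidebands sit at fc ± fm = 44 Hz and 48 Hz.
Highest-frequency component: 48 Hz.
Nyquist rate = 2 × 48 Hz = 96 Hz.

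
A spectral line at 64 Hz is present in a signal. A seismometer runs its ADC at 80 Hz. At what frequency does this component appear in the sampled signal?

64 Hz > fs/2 = 40 Hz, folds to fs − 64 Hz = 16 Hz.

16 Hz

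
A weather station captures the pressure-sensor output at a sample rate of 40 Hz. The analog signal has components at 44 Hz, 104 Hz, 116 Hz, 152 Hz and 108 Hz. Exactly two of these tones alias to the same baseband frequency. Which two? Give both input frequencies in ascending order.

44 Hz, 116 Hz

fs/2 = 20 Hz.
44 Hz mod fs = 4 Hz.
4 Hz ≤ fs/2 = 20 Hz, appears at 4 Hz.
104 Hz mod fs = 24 Hz.
24 Hz > fs/2 = 20 Hz, folds to fs − 24 Hz = 16 Hz.
116 Hz mod fs = 36 Hz.
36 Hz > fs/2 = 20 Hz, folds to fs − 36 Hz = 4 Hz.
152 Hz mod fs = 32 Hz.
32 Hz > fs/2 = 20 Hz, folds to fs − 32 Hz = 8 Hz.
108 Hz mod fs = 28 Hz.
28 Hz > fs/2 = 20 Hz, folds to fs − 28 Hz = 12 Hz.
44 Hz and 116 Hz both map to 4 Hz.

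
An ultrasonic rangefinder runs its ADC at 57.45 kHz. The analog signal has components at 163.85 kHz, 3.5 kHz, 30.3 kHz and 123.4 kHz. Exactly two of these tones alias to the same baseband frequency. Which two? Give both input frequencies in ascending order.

123.4 kHz, 163.85 kHz

fs/2 = 28.725 kHz.
163.85 kHz mod fs = 48.95 kHz.
48.95 kHz > fs/2 = 28.725 kHz, folds to fs − 48.95 kHz = 8.5 kHz.
3.5 kHz ≤ fs/2 = 28.725 kHz, passes unchanged.
30.3 kHz > fs/2 = 28.725 kHz, folds to fs − 30.3 kHz = 27.15 kHz.
123.4 kHz mod fs = 8.5 kHz.
8.5 kHz ≤ fs/2 = 28.725 kHz, appears at 8.5 kHz.
123.4 kHz and 163.85 kHz both map to 8.5 kHz.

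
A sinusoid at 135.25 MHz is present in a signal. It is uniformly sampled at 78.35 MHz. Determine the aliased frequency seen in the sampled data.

21.45 MHz

135.25 MHz mod fs = 56.9 MHz.
56.9 MHz > fs/2 = 39.175 MHz, folds to fs − 56.9 MHz = 21.45 MHz.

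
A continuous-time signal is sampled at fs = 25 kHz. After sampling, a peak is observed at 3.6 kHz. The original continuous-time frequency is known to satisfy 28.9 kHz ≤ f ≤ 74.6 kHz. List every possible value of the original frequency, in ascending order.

46.4 kHz, 53.6 kHz, 71.4 kHz

Frequencies that alias to 3.6 kHz are k·fs ± 3.6 kHz for integer k ≥ 0.
k=0: 3.6 kHz.
k=1: 21.4 kHz, 28.6 kHz.
k=2: 46.4 kHz, 53.6 kHz.
k=3: 71.4 kHz, 78.6 kHz.
k=4: 96.4 kHz, 103.6 kHz.
Within [28.9 kHz, 74.6 kHz]: 46.4 kHz, 53.6 kHz, 71.4 kHz.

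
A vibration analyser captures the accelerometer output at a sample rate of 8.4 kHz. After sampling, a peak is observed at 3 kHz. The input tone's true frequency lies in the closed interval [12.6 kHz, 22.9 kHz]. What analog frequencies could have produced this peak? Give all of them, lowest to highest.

13.8 kHz, 19.8 kHz, 22.2 kHz

Frequencies that alias to 3 kHz are k·fs ± 3 kHz for integer k ≥ 0.
k=0: 3 kHz.
k=1: 5.4 kHz, 11.4 kHz.
k=2: 13.8 kHz, 19.8 kHz.
k=3: 22.2 kHz, 28.2 kHz.
k=4: 30.6 kHz, 36.6 kHz.
Within [12.6 kHz, 22.9 kHz]: 13.8 kHz, 19.8 kHz, 22.2 kHz.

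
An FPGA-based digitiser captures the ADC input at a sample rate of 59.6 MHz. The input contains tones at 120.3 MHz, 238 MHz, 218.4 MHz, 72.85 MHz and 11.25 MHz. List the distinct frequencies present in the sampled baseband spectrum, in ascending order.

0.4 MHz, 1.1 MHz, 11.25 MHz, 13.25 MHz, 20 MHz

fs/2 = 29.8 MHz.
120.3 MHz mod fs = 1.1 MHz.
1.1 MHz ≤ fs/2 = 29.8 MHz, appears at 1.1 MHz.
238 MHz mod fs = 59.2 MHz.
59.2 MHz > fs/2 = 29.8 MHz, folds to fs − 59.2 MHz = 0.4 MHz.
218.4 MHz mod fs = 39.6 MHz.
39.6 MHz > fs/2 = 29.8 MHz, folds to fs − 39.6 MHz = 20 MHz.
72.85 MHz mod fs = 13.25 MHz.
13.25 MHz ≤ fs/2 = 29.8 MHz, appears at 13.25 MHz.
11.25 MHz ≤ fs/2 = 29.8 MHz, passes unchanged.
Distinct values: {0.4 MHz, 1.1 MHz, 11.25 MHz, 13.25 MHz, 20 MHz}.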